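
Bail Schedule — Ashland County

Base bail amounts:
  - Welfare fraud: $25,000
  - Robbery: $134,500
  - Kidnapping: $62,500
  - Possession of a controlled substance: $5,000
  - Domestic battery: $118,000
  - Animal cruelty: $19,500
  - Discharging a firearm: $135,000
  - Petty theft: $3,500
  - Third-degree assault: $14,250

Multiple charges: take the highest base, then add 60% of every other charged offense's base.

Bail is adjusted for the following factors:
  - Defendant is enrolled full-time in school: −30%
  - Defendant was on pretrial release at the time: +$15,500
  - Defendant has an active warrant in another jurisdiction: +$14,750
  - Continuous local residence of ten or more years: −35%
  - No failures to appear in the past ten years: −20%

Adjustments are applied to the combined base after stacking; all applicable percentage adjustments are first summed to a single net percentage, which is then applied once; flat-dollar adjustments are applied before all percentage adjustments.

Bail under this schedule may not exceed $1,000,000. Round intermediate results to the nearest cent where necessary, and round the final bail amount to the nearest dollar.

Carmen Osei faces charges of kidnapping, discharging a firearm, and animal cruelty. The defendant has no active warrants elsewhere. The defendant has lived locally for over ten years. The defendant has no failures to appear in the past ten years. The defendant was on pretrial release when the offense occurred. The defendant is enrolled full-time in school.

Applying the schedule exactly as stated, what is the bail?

$29,955

Base amounts from the schedule: kidnapping $62,500; discharging a firearm $135,000; animal cruelty $19,500.
Stacking rule: highest base plus 60% of each additional charge. Highest is discharging a firearm at $135,000. Additional: $62,500 × 60% = $37,500; $19,500 × 60% = $11,700. Combined base = $135,000 + $49,200 = $184,200.
Defendant was on pretrial release at the time (+$15,500 flat): $184,200 + $15,500 = $199,700.
Net percentage adjustment: −30% −35% −20% = −85%. $199,700 × 0.15 = $29,955.
$29,955 is within the $1,000,000 maximum.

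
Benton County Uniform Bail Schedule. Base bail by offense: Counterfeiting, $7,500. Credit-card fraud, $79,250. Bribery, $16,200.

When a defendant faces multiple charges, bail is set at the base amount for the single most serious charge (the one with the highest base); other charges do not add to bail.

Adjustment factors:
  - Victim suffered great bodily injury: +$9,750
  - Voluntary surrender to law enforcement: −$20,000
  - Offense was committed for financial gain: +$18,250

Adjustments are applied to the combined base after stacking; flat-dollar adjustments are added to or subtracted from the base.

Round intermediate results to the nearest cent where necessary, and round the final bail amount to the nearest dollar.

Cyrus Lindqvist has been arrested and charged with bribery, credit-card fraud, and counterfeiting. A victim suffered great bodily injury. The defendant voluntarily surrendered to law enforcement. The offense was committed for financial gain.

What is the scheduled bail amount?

Base amounts from the schedule: bribery $16,200; credit-card fraud $79,250; counterfeiting $7,500.
Stacking rule: use the highest base only. Highest is credit-card fraud at $79,250. Combined base = $79,250.
Victim suffered great bodily injury (+$9,750 flat): $79,250 + $9,750 = $89,000.
Voluntary surrender to law enforcement (−$20,000 flat): $89,000 − $20,000 = $69,000.
Offense was committed for financial gain (+$18,250 flat): $69,000 + $18,250 = $87,250.

$87,250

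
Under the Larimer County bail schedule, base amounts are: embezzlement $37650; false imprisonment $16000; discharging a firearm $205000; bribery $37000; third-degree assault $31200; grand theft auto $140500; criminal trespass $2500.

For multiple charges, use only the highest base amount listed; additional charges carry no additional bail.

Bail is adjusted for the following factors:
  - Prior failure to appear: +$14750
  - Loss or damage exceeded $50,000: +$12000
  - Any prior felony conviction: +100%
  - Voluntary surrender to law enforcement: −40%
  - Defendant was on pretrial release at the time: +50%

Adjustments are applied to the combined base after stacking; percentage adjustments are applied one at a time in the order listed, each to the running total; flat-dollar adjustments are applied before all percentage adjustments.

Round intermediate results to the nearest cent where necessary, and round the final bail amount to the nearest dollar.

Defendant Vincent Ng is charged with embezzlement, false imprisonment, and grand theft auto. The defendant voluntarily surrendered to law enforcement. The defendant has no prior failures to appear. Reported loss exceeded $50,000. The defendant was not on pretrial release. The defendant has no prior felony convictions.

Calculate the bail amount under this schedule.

Base amounts from the schedule: embezzlement $37650; false imprisonment $16000; grand theft auto $140500.
Stacking rule: use the highest base only. Highest is grand theft auto at $140500. Combined base = $140500.
Loss or damage exceeded $50,000 (+$12000 flat): $140500 + $12000 = $152500.
Voluntary surrender to law enforcement (−40%): $152500 × 0.6 = $91500.

$91500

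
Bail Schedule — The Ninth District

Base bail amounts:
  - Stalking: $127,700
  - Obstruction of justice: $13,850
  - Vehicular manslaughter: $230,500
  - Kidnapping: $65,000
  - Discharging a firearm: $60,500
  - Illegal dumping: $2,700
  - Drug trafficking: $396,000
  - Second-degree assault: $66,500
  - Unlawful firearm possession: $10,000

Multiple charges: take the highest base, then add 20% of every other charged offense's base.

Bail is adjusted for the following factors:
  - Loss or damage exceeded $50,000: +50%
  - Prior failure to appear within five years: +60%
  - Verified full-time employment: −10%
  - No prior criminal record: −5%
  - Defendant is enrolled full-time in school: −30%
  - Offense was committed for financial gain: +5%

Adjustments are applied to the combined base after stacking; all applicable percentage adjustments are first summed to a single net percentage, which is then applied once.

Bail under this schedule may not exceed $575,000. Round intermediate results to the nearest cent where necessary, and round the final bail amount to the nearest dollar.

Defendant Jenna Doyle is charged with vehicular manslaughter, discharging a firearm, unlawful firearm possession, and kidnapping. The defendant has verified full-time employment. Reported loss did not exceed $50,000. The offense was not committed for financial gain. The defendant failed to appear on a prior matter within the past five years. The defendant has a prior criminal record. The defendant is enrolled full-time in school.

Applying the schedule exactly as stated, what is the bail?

$309,120

Base amounts from the schedule: vehicular manslaughter $230,500; discharging a firearm $60,500; unlawful firearm possession $10,000; kidnapping $65,000.
Stacking rule: highest base plus 20% of each additional charge. Highest is vehicular manslaughter at $230,500. Additional: $60,500 × 20% = $12,100; $10,000 × 20% = $2,000; $65,000 × 20% = $13,000. Combined base = $230,500 + $27,100 = $257,600.
Net percentage adjustment: +60% −10% −30% = +20%. $257,600 × 1.2 = $309,120.
$309,120 is within the $575,000 maximum.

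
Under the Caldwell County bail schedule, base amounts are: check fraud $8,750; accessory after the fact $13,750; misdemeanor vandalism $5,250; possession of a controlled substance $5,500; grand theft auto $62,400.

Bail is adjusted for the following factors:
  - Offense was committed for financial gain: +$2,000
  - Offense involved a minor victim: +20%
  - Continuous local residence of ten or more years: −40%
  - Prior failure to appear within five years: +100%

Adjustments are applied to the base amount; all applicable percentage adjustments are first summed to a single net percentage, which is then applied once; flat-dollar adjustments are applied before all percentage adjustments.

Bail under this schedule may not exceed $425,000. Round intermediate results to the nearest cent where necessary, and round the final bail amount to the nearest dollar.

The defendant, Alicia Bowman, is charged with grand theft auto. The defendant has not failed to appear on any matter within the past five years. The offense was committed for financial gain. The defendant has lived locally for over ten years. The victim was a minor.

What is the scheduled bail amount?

Base amounts from the schedule: grand theft auto $62,400.
Single charge. Combined base = $62,400.
Offense was committed for financial gain (+$2,000 flat): $62,400 + $2,000 = $64,400.
Net percentage adjustment: +20% −40% = −20%. $64,400 × 0.8 = $51,520.
$51,520 is within the $425,000 maximum.

$51,520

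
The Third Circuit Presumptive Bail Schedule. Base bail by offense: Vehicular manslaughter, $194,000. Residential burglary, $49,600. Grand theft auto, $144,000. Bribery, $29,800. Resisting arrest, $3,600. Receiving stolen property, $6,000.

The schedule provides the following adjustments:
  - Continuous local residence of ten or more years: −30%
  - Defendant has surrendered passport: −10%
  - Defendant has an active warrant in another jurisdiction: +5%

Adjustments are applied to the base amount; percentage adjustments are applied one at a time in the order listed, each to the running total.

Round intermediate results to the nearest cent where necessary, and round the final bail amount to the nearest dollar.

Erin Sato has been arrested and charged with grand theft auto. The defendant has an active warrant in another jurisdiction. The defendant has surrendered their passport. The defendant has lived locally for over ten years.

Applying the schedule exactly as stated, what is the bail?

$95,256

Base amounts from the schedule: grand theft auto $144,000.
Single charge. Combined base = $144,000.
Continuous local residence of ten or more years (−30%): $144,000 × 0.7 = $100,800.
Defendant has surrendered passport (−10%): $100,800 × 0.9 = $90,720.
Defendant has an active warrant in another jurisdiction (+5%): $90,720 × 1.05 = $95,256.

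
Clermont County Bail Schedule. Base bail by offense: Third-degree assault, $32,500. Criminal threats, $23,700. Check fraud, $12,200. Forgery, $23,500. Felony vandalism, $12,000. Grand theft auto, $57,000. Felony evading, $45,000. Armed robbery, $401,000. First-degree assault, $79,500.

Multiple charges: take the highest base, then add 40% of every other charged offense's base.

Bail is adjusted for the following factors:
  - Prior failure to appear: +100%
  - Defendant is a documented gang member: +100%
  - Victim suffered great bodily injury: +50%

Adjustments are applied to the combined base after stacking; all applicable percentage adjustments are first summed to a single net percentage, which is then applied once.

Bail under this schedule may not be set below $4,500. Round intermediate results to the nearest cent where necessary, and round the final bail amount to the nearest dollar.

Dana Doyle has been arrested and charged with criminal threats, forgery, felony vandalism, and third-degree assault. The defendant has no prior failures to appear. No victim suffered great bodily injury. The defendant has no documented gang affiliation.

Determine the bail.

Base amounts from the schedule: criminal threats $23,700; forgery $23,500; felony vandalism $12,000; third-degree assault $32,500.
Stacking rule: highest base plus 40% of each additional charge. Highest is third-degree assault at $32,500. Additional: $23,700 × 40% = $9,480; $23,500 × 40% = $9,400; $12,000 × 40% = $4,800. Combined base = $32,500 + $23,680 = $56,180.
No adjustment factors apply to this defendant.
$56,180 is at or above the $4,500 minimum.

$56,180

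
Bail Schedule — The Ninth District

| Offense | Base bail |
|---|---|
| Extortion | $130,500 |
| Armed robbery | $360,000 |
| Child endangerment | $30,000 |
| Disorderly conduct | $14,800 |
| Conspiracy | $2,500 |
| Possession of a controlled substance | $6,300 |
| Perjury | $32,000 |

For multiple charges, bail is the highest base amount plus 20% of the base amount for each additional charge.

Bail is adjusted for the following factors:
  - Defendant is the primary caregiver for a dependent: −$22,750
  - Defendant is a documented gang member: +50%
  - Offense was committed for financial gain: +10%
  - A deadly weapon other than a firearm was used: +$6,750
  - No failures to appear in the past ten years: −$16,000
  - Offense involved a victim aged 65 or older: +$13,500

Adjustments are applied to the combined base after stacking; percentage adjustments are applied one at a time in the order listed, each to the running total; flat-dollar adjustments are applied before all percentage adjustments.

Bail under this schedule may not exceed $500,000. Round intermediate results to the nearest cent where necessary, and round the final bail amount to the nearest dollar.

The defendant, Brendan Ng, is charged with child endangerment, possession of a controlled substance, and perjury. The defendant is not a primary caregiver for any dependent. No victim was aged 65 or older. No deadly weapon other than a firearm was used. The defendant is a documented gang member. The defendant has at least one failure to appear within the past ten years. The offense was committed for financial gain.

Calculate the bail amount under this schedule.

Base amounts from the schedule: child endangerment $30,000; possession of a controlled substance $6,300; perjury $32,000.
Stacking rule: highest base plus 20% of each additional charge. Highest is perjury at $32,000. Additional: $30,000 × 20% = $6,000; $6,300 × 20% = $1,260. Combined base = $32,000 + $7,260 = $39,260.
Defendant is a documented gang member (+50%): $39,260 × 1.5 = $58,890.
Offense was committed for financial gain (+10%): $58,890 × 1.1 = $64,779.
$64,779 is within the $500,000 maximum.

$64,779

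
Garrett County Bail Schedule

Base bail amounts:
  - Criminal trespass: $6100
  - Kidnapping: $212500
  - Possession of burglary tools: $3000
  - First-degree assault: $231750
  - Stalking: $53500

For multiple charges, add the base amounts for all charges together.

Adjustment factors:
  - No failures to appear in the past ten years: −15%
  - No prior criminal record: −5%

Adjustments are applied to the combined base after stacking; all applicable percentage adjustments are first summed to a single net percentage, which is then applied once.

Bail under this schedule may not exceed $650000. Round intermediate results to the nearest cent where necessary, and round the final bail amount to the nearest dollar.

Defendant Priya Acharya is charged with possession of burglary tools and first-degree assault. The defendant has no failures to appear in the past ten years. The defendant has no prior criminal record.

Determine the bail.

$187800

Base amounts from the schedule: possession of burglary tools $3000; first-degree assault $231750.
Stacking rule: sum of all bases. $3000 + $231750 = $234750.
Net percentage adjustment: −15% −5% = −20%. $234750 × 0.8 = $187800.
$187800 is within the $650000 maximum.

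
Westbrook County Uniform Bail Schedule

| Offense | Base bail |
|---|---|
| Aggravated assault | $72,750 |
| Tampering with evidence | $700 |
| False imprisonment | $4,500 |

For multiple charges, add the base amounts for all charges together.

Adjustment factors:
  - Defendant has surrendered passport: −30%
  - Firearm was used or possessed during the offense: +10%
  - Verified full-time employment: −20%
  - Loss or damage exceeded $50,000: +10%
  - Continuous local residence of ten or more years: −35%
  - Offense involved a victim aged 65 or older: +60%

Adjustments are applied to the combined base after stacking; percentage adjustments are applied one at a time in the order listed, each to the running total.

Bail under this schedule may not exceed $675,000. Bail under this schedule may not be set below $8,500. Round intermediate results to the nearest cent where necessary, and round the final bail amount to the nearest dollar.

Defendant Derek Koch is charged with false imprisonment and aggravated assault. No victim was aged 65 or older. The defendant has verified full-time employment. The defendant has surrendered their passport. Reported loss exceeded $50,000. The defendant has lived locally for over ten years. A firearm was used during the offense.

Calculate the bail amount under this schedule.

$34,024

Base amounts from the schedule: false imprisonment $4,500; aggravated assault $72,750.
Stacking rule: sum of all bases. $4,500 + $72,750 = $77,250.
Defendant has surrendered passport (−30%): $77,250 × 0.7 = $54,075.
Firearm was used or possessed during the offense (+10%): $54,075 × 1.1 = $59,482.50.
Verified full-time employment (−20%): $59,482.50 × 0.8 = $47,586.
Loss or damage exceeded $50,000 (+10%): $47,586 × 1.1 = $52,344.60.
Continuous local residence of ten or more years (−35%): $52,344.60 × 0.65 = $34,023.99.
$34,023.99 is within the $675,000 maximum.
$34,023.99 is at or above the $8,500 minimum.
Rounded to the nearest dollar: $34,024.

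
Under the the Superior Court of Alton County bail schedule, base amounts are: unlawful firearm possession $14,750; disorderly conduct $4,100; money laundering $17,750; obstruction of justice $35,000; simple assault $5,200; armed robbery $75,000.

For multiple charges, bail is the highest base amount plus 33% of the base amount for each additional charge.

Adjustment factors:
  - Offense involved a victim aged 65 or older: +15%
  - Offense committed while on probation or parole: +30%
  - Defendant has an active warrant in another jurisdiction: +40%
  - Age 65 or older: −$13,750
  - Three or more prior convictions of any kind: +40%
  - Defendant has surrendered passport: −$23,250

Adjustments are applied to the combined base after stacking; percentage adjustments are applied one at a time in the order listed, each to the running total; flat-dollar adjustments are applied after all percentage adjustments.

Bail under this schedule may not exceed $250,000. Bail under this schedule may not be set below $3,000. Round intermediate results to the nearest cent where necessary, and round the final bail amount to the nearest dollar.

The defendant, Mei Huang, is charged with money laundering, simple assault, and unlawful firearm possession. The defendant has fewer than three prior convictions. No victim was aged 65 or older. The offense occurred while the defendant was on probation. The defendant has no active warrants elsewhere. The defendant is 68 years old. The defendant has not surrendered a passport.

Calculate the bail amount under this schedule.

$17,884

Base amounts from the schedule: money laundering $17,750; simple assault $5,200; unlawful firearm possession $14,750.
Stacking rule: highest base plus 33% of each additional charge. Highest is money laundering at $17,750. Additional: $5,200 × 33% = $1,716; $14,750 × 33% = $4,867.50. Combined base = $17,750 + $6,583.50 = $24,333.50.
Offense committed while on probation or parole (+30%): $24,333.50 × 1.3 = $31,633.55.
Age 65 or older (−$13,750 flat): $31,633.55 − $13,750 = $17,883.55.
$17,883.55 is within the $250,000 maximum.
$17,883.55 is at or above the $3,000 minimum.
Rounded to the nearest dollar: $17,884.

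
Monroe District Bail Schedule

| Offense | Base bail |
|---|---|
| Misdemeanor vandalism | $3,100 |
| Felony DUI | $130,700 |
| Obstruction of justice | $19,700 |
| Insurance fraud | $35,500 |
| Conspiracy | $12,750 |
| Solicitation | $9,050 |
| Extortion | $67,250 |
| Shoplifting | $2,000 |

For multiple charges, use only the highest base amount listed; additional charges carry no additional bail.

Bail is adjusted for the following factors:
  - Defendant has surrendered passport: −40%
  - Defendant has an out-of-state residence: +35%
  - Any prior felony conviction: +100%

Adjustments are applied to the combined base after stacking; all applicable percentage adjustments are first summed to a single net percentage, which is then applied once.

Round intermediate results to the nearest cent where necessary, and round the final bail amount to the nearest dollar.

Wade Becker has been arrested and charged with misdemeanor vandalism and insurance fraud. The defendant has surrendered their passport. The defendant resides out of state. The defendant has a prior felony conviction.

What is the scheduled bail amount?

$69,225

Base amounts from the schedule: misdemeanor vandalism $3,100; insurance fraud $35,500.
Stacking rule: use the highest base only. Highest is insurance fraud at $35,500. Combined base = $35,500.
Net percentage adjustment: −40% +35% +100% = +95%. $35,500 × 1.95 = $69,225.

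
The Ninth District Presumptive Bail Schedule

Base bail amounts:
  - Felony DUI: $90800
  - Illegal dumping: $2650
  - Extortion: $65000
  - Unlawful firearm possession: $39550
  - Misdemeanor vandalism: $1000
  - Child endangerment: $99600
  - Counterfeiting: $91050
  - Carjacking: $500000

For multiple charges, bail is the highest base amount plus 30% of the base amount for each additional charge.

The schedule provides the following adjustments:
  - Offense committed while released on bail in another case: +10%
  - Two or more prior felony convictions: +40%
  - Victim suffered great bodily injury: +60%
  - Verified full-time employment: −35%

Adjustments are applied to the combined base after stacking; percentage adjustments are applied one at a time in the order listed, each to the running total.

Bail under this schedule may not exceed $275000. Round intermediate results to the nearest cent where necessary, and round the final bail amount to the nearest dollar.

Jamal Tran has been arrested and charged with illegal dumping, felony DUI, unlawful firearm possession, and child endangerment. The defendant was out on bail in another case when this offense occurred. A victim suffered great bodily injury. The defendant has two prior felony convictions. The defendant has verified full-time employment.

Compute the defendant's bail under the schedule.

$223423

Base amounts from the schedule: illegal dumping $2650; felony DUI $90800; unlawful firearm possession $39550; child endangerment $99600.
Stacking rule: highest base plus 30% of each additional charge. Highest is child endangerment at $99600. Additional: $2650 × 30% = $795; $90800 × 30% = $27240; $39550 × 30% = $11865. Combined base = $99600 + $39900 = $139500.
Offense committed while released on bail in another case (+10%): $139500 × 1.1 = $153450.
Two or more prior felony convictions (+40%): $153450 × 1.4 = $214830.
Victim suffered great bodily injury (+60%): $214830 × 1.6 = $343728.
Verified full-time employment (−35%): $343728 × 0.65 = $223423.20.
$223423.20 is within the $275000 maximum.
Rounded to the nearest dollar: $223423.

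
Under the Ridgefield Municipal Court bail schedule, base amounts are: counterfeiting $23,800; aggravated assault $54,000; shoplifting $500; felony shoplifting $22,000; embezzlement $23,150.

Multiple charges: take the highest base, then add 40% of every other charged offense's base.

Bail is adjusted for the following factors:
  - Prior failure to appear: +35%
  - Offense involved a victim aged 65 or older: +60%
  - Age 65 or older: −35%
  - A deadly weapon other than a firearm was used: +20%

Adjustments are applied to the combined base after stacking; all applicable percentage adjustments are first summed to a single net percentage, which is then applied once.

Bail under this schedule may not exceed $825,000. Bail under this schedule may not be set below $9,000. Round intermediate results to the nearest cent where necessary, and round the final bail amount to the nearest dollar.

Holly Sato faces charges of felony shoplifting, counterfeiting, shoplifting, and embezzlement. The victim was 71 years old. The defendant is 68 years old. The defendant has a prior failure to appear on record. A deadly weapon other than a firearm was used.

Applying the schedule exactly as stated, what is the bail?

$75,708

Base amounts from the schedule: felony shoplifting $22,000; counterfeiting $23,800; shoplifting $500; embezzlement $23,150.
Stacking rule: highest base plus 40% of each additional charge. Highest is counterfeiting at $23,800. Additional: $22,000 × 40% = $8,800; $500 × 40% = $200; $23,150 × 40% = $9,260. Combined base = $23,800 + $18,260 = $42,060.
Net percentage adjustment: +35% +60% −35% +20% = +80%. $42,060 × 1.8 = $75,708.
$75,708 is within the $825,000 maximum.
$75,708 is at or above the $9,000 minimum.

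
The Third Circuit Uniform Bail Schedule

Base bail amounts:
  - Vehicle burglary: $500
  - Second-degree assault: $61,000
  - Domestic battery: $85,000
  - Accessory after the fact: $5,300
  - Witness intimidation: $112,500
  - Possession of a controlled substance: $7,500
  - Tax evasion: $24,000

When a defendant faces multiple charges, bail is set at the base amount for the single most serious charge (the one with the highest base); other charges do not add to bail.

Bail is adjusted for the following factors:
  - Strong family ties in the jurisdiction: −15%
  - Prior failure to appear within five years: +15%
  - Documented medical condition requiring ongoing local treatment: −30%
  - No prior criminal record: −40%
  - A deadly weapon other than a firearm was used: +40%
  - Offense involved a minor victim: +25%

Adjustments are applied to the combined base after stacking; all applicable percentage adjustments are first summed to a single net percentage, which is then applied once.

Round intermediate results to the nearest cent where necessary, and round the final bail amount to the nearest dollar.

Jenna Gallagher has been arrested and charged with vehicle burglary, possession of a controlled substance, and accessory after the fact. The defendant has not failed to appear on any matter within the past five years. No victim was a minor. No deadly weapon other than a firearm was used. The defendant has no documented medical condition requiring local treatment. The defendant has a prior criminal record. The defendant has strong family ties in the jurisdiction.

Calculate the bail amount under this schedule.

Base amounts from the schedule: vehicle burglary $500; possession of a controlled substance $7,500; accessory after the fact $5,300.
Stacking rule: use the highest base only. Highest is possession of a controlled substance at $7,500. Combined base = $7,500.
Strong family ties in the jurisdiction (−15%): $7,500 × 0.85 = $6,375.

$6,375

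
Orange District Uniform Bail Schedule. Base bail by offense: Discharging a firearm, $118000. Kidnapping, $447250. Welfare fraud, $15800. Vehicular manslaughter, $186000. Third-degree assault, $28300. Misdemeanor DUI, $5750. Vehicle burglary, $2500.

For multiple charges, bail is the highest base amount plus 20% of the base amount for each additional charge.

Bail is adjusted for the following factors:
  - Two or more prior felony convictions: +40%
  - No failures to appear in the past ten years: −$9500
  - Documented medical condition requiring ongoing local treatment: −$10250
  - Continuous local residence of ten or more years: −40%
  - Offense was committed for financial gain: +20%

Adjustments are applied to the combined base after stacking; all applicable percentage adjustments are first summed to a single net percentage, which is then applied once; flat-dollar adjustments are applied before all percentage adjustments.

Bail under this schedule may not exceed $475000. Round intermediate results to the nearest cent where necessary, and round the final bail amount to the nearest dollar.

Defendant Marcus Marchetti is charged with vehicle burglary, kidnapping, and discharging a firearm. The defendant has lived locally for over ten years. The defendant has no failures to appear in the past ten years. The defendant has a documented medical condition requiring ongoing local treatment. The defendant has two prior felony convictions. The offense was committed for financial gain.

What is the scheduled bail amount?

$475000

Base amounts from the schedule: vehicle burglary $2500; kidnapping $447250; discharging a firearm $118000.
Stacking rule: highest base plus 20% of each additional charge. Highest is kidnapping at $447250. Additional: $2500 × 20% = $500; $118000 × 20% = $23600. Combined base = $447250 + $24100 = $471350.
No failures to appear in the past ten years (−$9500 flat): $471350 − $9500 = $461850.
Documented medical condition requiring ongoing local treatment (−$10250 flat): $461850 − $10250 = $451600.
Net percentage adjustment: +40% −40% +20% = +20%. $451600 × 1.2 = $541920.
Result $541920 exceeds the maximum of $475000; bail is capped at $475000.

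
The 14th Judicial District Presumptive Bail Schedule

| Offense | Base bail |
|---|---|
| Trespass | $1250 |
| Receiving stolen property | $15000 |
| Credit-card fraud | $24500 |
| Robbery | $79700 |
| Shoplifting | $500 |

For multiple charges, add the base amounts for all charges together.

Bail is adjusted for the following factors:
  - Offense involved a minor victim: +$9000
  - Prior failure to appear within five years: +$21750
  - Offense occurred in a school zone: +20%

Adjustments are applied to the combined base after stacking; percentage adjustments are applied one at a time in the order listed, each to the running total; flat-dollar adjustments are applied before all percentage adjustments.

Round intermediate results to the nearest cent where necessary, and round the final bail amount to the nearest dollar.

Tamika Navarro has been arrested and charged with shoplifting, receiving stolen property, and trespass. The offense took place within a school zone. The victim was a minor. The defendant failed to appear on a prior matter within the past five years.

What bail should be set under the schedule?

$57000

Base amounts from the schedule: shoplifting $500; receiving stolen property $15000; trespass $1250.
Stacking rule: sum of all bases. $500 + $15000 + $1250 = $16750.
Offense involved a minor victim (+$9000 flat): $16750 + $9000 = $25750.
Prior failure to appear within five years (+$21750 flat): $25750 + $21750 = $47500.
Offense occurred in a school zone (+20%): $47500 × 1.2 = $57000.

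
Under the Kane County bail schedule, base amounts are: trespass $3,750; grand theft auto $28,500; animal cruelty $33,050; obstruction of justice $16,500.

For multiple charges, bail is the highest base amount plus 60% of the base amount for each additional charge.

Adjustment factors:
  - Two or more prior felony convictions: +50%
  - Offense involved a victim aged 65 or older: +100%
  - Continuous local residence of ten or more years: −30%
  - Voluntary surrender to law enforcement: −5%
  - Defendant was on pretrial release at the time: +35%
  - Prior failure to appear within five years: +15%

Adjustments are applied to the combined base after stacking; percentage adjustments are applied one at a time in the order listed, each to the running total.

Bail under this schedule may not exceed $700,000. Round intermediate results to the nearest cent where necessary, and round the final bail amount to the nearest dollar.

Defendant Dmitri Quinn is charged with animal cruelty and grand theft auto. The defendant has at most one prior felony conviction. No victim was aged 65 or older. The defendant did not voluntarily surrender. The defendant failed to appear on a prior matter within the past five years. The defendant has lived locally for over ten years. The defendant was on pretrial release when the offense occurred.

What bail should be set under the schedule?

Base amounts from the schedule: animal cruelty $33,050; grand theft auto $28,500.
Stacking rule: highest base plus 60% of each additional charge. Highest is animal cruelty at $33,050. Additional: $28,500 × 60% = $17,100. Combined base = $33,050 + $17,100 = $50,150.
Continuous local residence of ten or more years (−30%): $50,150 × 0.7 = $35,105.
Defendant was on pretrial release at the time (+35%): $35,105 × 1.35 = $47,391.75.
Prior failure to appear within five years (+15%): $47,391.75 × 1.15 = $54,500.51.
$54,500.51 is within the $700,000 maximum.
Rounded to the nearest dollar: $54,501.

$54,501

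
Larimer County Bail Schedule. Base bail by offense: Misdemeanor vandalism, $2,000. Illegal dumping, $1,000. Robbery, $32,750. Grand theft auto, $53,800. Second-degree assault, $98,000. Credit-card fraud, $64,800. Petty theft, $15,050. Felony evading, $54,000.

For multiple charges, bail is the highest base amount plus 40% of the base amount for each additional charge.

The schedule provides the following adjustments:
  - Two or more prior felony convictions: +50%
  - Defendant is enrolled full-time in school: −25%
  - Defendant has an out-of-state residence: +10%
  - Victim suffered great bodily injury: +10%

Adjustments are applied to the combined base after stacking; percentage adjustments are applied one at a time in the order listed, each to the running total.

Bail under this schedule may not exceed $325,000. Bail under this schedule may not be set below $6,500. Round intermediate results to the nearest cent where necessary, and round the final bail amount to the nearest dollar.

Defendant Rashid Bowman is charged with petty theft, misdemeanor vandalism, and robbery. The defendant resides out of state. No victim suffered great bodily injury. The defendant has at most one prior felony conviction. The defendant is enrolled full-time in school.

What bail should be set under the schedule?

Base amounts from the schedule: petty theft $15,050; misdemeanor vandalism $2,000; robbery $32,750.
Stacking rule: highest base plus 40% of each additional charge. Highest is robbery at $32,750. Additional: $15,050 × 40% = $6,020; $2,000 × 40% = $800. Combined base = $32,750 + $6,820 = $39,570.
Defendant is enrolled full-time in school (−25%): $39,570 × 0.75 = $29,677.50.
Defendant has an out-of-state residence (+10%): $29,677.50 × 1.1 = $32,645.25.
$32,645.25 is within the $325,000 maximum.
$32,645.25 is at or above the $6,500 minimum.
Rounded to the nearest dollar: $32,645.

$32,645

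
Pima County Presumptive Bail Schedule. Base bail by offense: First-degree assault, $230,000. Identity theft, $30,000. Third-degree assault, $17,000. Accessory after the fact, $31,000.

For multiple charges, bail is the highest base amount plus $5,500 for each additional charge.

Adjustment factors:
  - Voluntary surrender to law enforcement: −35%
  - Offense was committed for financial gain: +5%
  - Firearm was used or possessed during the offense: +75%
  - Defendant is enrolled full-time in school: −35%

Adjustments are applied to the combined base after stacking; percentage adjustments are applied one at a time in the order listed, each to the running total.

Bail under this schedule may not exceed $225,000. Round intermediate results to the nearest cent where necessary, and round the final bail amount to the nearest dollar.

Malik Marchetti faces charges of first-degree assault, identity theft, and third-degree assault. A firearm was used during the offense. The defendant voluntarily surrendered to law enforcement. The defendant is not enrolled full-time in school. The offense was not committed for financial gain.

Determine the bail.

$225,000

Base amounts from the schedule: first-degree assault $230,000; identity theft $30,000; third-degree assault $17,000.
Stacking rule: highest base plus $5,500 per additional charge. Highest is first-degree assault at $230,000; 2 additional charges → +$11,000. Combined base = $241,000.
Voluntary surrender to law enforcement (−35%): $241,000 × 0.65 = $156,650.
Firearm was used or possessed during the offense (+75%): $156,650 × 1.75 = $274,137.50.
Result $274,137.50 exceeds the maximum of $225,000; bail is capped at $225,000.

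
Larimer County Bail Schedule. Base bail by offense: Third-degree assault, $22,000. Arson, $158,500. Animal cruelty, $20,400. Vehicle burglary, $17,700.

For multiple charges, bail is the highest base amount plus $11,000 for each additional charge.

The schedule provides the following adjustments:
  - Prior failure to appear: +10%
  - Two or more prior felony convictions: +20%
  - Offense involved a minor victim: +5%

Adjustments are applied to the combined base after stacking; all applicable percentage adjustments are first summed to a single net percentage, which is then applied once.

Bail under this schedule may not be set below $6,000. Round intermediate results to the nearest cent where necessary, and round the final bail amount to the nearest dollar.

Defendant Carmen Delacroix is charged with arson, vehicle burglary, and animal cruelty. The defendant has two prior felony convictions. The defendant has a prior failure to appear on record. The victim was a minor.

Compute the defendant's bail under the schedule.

Base amounts from the schedule: arson $158,500; vehicle burglary $17,700; animal cruelty $20,400.
Stacking rule: highest base plus $11,000 per additional charge. Highest is arson at $158,500; 2 additional charges → +$22,000. Combined base = $180,500.
Net percentage adjustment: +10% +20% +5% = +35%. $180,500 × 1.35 = $243,675.
$243,675 is at or above the $6,000 minimum.

$243,675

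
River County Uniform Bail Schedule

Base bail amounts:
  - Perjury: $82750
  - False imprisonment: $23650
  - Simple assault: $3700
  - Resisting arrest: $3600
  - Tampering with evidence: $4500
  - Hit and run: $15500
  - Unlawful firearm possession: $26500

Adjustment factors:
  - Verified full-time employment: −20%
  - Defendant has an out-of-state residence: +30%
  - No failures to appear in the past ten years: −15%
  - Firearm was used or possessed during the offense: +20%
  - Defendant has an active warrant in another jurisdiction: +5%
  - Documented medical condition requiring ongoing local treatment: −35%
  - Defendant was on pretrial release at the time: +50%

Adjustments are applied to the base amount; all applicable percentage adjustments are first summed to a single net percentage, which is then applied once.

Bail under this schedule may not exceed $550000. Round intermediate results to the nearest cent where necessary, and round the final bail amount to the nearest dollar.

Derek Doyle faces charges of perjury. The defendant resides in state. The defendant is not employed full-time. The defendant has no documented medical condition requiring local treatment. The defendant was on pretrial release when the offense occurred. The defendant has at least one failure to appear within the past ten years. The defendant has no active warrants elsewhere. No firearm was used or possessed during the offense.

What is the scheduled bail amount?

Base amounts from the schedule: perjury $82750.
Single charge. Combined base = $82750.
Defendant was on pretrial release at the time (+50%): $82750 × 1.5 = $124125.
$124125 is within the $550000 maximum.

$124125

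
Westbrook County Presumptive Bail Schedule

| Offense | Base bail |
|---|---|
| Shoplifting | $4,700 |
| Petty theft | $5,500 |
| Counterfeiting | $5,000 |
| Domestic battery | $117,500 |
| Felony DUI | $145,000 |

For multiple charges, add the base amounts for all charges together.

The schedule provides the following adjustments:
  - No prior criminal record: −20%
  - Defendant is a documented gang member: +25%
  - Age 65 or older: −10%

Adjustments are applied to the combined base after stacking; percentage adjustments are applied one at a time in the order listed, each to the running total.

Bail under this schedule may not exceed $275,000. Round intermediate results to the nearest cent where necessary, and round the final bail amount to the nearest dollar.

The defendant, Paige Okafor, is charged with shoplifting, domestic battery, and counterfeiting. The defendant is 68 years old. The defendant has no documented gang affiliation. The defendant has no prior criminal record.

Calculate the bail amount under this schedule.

Base amounts from the schedule: shoplifting $4,700; domestic battery $117,500; counterfeiting $5,000.
Stacking rule: sum of all bases. $4,700 + $117,500 + $5,000 = $127,200.
No prior criminal record (−20%): $127,200 × 0.8 = $101,760.
Age 65 or older (−10%): $101,760 × 0.9 = $91,584.
$91,584 is within the $275,000 maximum.

$91,584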